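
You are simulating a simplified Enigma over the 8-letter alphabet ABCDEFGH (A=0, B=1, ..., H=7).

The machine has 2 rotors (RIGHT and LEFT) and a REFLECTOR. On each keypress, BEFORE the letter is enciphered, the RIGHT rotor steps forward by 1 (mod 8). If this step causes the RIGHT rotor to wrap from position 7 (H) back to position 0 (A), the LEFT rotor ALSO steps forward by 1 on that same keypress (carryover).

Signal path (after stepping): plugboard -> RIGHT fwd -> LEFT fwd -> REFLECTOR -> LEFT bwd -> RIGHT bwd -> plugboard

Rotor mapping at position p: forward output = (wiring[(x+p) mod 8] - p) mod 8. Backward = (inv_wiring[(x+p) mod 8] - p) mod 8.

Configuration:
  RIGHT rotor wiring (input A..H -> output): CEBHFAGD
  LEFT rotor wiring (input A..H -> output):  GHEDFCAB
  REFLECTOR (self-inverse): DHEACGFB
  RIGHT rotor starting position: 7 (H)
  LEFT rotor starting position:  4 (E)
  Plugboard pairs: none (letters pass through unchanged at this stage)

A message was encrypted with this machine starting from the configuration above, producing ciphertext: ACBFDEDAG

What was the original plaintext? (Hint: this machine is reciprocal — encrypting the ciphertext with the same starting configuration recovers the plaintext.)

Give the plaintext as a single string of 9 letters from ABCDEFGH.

Char 1 ('A'): step: R->0, L->5 (L advanced); A->plug->A->R->C->L->E->refl->C->L'->E->R'->B->plug->B
Char 2 ('C'): step: R->1, L=5; C->plug->C->R->G->L->G->refl->F->L'->A->R'->B->plug->B
Char 3 ('B'): step: R->2, L=5; B->plug->B->R->F->L->H->refl->B->L'->D->R'->C->plug->C
Char 4 ('F'): step: R->3, L=5; F->plug->F->R->H->L->A->refl->D->L'->B->R'->G->plug->G
Char 5 ('D'): step: R->4, L=5; D->plug->D->R->H->L->A->refl->D->L'->B->R'->A->plug->A
Char 6 ('E'): step: R->5, L=5; E->plug->E->R->H->L->A->refl->D->L'->B->R'->B->plug->B
Char 7 ('D'): step: R->6, L=5; D->plug->D->R->G->L->G->refl->F->L'->A->R'->A->plug->A
Char 8 ('A'): step: R->7, L=5; A->plug->A->R->E->L->C->refl->E->L'->C->R'->D->plug->D
Char 9 ('G'): step: R->0, L->6 (L advanced); G->plug->G->R->G->L->H->refl->B->L'->D->R'->H->plug->H

Answer: BBCGABADH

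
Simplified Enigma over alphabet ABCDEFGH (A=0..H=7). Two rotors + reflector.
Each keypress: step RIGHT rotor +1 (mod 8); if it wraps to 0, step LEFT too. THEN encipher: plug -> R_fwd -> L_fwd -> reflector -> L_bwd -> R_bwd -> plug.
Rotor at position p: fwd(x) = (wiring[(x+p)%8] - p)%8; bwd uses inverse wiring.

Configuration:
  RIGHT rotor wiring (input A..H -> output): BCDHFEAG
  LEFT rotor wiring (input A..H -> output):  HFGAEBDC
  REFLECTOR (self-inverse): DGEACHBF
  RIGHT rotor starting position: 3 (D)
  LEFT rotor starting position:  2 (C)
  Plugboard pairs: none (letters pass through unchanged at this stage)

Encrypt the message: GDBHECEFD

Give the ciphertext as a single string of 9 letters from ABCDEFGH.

Char 1 ('G'): step: R->4, L=2; G->plug->G->R->H->L->D->refl->A->L'->F->R'->E->plug->E
Char 2 ('D'): step: R->5, L=2; D->plug->D->R->E->L->B->refl->G->L'->B->R'->C->plug->C
Char 3 ('B'): step: R->6, L=2; B->plug->B->R->A->L->E->refl->C->L'->C->R'->A->plug->A
Char 4 ('H'): step: R->7, L=2; H->plug->H->R->B->L->G->refl->B->L'->E->R'->D->plug->D
Char 5 ('E'): step: R->0, L->3 (L advanced); E->plug->E->R->F->L->E->refl->C->L'->G->R'->H->plug->H
Char 6 ('C'): step: R->1, L=3; C->plug->C->R->G->L->C->refl->E->L'->F->R'->G->plug->G
Char 7 ('E'): step: R->2, L=3; E->plug->E->R->G->L->C->refl->E->L'->F->R'->B->plug->B
Char 8 ('F'): step: R->3, L=3; F->plug->F->R->G->L->C->refl->E->L'->F->R'->D->plug->D
Char 9 ('D'): step: R->4, L=3; D->plug->D->R->C->L->G->refl->B->L'->B->R'->A->plug->A

Answer: ECADHGBDA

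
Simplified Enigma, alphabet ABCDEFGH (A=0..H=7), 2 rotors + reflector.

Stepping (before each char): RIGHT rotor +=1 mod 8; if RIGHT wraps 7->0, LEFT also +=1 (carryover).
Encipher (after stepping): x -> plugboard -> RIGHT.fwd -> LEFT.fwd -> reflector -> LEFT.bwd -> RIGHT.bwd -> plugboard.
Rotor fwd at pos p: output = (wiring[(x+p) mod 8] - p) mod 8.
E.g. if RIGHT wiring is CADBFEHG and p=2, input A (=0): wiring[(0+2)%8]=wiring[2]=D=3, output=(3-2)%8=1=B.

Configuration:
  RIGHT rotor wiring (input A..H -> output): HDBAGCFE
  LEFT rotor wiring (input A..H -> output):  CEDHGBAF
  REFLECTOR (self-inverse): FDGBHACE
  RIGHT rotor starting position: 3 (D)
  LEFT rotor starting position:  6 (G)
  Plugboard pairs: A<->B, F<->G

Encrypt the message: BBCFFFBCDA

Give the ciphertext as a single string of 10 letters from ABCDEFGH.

Char 1 ('B'): step: R->4, L=6; B->plug->A->R->C->L->E->refl->H->L'->B->R'->C->plug->C
Char 2 ('B'): step: R->5, L=6; B->plug->A->R->F->L->B->refl->D->L'->H->R'->C->plug->C
Char 3 ('C'): step: R->6, L=6; C->plug->C->R->B->L->H->refl->E->L'->C->R'->F->plug->G
Char 4 ('F'): step: R->7, L=6; F->plug->G->R->D->L->G->refl->C->L'->A->R'->B->plug->A
Char 5 ('F'): step: R->0, L->7 (L advanced); F->plug->G->R->F->L->H->refl->E->L'->D->R'->B->plug->A
Char 6 ('F'): step: R->1, L=7; F->plug->G->R->D->L->E->refl->H->L'->F->R'->D->plug->D
Char 7 ('B'): step: R->2, L=7; B->plug->A->R->H->L->B->refl->D->L'->B->R'->H->plug->H
Char 8 ('C'): step: R->3, L=7; C->plug->C->R->H->L->B->refl->D->L'->B->R'->E->plug->E
Char 9 ('D'): step: R->4, L=7; D->plug->D->R->A->L->G->refl->C->L'->G->R'->B->plug->A
Char 10 ('A'): step: R->5, L=7; A->plug->B->R->A->L->G->refl->C->L'->G->R'->E->plug->E

Answer: CCGAADHEAE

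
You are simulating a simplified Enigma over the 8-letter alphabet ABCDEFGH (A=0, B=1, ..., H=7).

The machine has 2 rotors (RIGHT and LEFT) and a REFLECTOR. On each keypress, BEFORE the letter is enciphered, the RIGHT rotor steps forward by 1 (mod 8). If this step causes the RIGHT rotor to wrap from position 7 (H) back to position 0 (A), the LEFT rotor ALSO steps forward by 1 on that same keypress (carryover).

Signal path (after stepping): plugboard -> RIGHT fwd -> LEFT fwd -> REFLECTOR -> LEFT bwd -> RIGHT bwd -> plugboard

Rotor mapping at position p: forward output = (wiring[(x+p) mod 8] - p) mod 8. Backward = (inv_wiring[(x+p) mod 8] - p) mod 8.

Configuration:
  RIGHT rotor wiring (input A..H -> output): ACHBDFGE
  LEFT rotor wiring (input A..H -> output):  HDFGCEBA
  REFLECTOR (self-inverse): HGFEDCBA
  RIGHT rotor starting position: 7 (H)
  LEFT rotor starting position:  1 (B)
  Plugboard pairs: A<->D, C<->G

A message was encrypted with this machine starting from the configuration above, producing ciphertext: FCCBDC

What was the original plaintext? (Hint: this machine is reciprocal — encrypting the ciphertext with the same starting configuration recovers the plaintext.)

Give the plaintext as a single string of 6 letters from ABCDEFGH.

Char 1 ('F'): step: R->0, L->2 (L advanced); F->plug->F->R->F->L->G->refl->B->L'->H->R'->C->plug->G
Char 2 ('C'): step: R->1, L=2; C->plug->G->R->D->L->C->refl->F->L'->G->R'->B->plug->B
Char 3 ('C'): step: R->2, L=2; C->plug->G->R->G->L->F->refl->C->L'->D->R'->D->plug->A
Char 4 ('B'): step: R->3, L=2; B->plug->B->R->A->L->D->refl->E->L'->B->R'->E->plug->E
Char 5 ('D'): step: R->4, L=2; D->plug->A->R->H->L->B->refl->G->L'->F->R'->H->plug->H
Char 6 ('C'): step: R->5, L=2; C->plug->G->R->E->L->H->refl->A->L'->C->R'->F->plug->F

Answer: GBAEHF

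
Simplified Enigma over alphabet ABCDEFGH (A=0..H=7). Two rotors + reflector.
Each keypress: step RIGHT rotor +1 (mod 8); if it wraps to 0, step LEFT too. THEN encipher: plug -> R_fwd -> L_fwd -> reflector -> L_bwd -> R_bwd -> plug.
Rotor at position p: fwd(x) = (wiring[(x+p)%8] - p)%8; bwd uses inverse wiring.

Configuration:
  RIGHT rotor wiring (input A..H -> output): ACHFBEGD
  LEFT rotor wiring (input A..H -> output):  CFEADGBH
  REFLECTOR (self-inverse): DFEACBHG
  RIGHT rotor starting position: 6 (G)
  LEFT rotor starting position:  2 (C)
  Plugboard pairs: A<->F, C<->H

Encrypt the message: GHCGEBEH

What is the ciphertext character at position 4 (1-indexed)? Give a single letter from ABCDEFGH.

Char 1 ('G'): step: R->7, L=2; G->plug->G->R->F->L->F->refl->B->L'->C->R'->F->plug->A
Char 2 ('H'): step: R->0, L->3 (L advanced); H->plug->C->R->H->L->B->refl->F->L'->A->R'->A->plug->F
Char 3 ('C'): step: R->1, L=3; C->plug->H->R->H->L->B->refl->F->L'->A->R'->D->plug->D
Char 4 ('G'): step: R->2, L=3; G->plug->G->R->G->L->C->refl->E->L'->E->R'->E->plug->E

E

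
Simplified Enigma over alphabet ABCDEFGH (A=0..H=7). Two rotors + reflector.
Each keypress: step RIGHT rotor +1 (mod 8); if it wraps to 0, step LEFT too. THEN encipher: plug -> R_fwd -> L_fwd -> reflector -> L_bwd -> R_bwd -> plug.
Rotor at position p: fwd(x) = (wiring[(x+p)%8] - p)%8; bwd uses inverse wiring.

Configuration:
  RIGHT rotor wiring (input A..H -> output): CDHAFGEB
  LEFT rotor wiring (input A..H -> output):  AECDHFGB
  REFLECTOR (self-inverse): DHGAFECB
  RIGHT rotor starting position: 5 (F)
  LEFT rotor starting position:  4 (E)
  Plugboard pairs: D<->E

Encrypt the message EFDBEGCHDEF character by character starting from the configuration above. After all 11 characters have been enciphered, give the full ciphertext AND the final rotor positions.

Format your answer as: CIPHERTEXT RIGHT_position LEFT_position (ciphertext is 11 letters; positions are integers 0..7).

Answer: HAACHCGGCBC 0 6

Derivation:
Char 1 ('E'): step: R->6, L=4; E->plug->D->R->F->L->A->refl->D->L'->A->R'->H->plug->H
Char 2 ('F'): step: R->7, L=4; F->plug->F->R->G->L->G->refl->C->L'->C->R'->A->plug->A
Char 3 ('D'): step: R->0, L->5 (L advanced); D->plug->E->R->F->L->F->refl->E->L'->C->R'->A->plug->A
Char 4 ('B'): step: R->1, L=5; B->plug->B->R->G->L->G->refl->C->L'->H->R'->C->plug->C
Char 5 ('E'): step: R->2, L=5; E->plug->D->R->E->L->H->refl->B->L'->B->R'->H->plug->H
Char 6 ('G'): step: R->3, L=5; G->plug->G->R->A->L->A->refl->D->L'->D->R'->C->plug->C
Char 7 ('C'): step: R->4, L=5; C->plug->C->R->A->L->A->refl->D->L'->D->R'->G->plug->G
Char 8 ('H'): step: R->5, L=5; H->plug->H->R->A->L->A->refl->D->L'->D->R'->G->plug->G
Char 9 ('D'): step: R->6, L=5; D->plug->E->R->B->L->B->refl->H->L'->E->R'->C->plug->C
Char 10 ('E'): step: R->7, L=5; E->plug->D->R->A->L->A->refl->D->L'->D->R'->B->plug->B
Char 11 ('F'): step: R->0, L->6 (L advanced); F->plug->F->R->G->L->B->refl->H->L'->H->R'->C->plug->C
Final: ciphertext=HAACHCGGCBC, RIGHT=0, LEFT=6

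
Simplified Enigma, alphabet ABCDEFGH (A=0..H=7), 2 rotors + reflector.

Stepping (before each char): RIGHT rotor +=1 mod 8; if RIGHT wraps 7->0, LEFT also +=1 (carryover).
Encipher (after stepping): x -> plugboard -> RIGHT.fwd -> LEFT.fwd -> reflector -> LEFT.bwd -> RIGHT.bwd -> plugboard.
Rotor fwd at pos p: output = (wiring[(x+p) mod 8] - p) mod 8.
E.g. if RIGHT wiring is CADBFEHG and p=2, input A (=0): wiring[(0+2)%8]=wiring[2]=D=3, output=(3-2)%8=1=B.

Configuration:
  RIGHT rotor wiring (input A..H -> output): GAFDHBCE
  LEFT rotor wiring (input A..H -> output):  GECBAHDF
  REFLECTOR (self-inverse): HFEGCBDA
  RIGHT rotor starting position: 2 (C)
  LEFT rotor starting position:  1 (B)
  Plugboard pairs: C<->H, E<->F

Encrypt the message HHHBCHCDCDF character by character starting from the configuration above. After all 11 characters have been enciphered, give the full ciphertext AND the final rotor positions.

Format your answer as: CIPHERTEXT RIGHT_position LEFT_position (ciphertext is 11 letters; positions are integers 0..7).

Answer: GBDEGGHCGGA 5 2

Derivation:
Char 1 ('H'): step: R->3, L=1; H->plug->C->R->G->L->E->refl->C->L'->F->R'->G->plug->G
Char 2 ('H'): step: R->4, L=1; H->plug->C->R->G->L->E->refl->C->L'->F->R'->B->plug->B
Char 3 ('H'): step: R->5, L=1; H->plug->C->R->H->L->F->refl->B->L'->B->R'->D->plug->D
Char 4 ('B'): step: R->6, L=1; B->plug->B->R->G->L->E->refl->C->L'->F->R'->F->plug->E
Char 5 ('C'): step: R->7, L=1; C->plug->H->R->D->L->H->refl->A->L'->C->R'->G->plug->G
Char 6 ('H'): step: R->0, L->2 (L advanced); H->plug->C->R->F->L->D->refl->G->L'->C->R'->G->plug->G
Char 7 ('C'): step: R->1, L=2; C->plug->H->R->F->L->D->refl->G->L'->C->R'->C->plug->H
Char 8 ('D'): step: R->2, L=2; D->plug->D->R->H->L->C->refl->E->L'->G->R'->H->plug->C
Char 9 ('C'): step: R->3, L=2; C->plug->H->R->C->L->G->refl->D->L'->F->R'->G->plug->G
Char 10 ('D'): step: R->4, L=2; D->plug->D->R->A->L->A->refl->H->L'->B->R'->G->plug->G
Char 11 ('F'): step: R->5, L=2; F->plug->E->R->D->L->F->refl->B->L'->E->R'->A->plug->A
Final: ciphertext=GBDEGGHCGGA, RIGHT=5, LEFT=2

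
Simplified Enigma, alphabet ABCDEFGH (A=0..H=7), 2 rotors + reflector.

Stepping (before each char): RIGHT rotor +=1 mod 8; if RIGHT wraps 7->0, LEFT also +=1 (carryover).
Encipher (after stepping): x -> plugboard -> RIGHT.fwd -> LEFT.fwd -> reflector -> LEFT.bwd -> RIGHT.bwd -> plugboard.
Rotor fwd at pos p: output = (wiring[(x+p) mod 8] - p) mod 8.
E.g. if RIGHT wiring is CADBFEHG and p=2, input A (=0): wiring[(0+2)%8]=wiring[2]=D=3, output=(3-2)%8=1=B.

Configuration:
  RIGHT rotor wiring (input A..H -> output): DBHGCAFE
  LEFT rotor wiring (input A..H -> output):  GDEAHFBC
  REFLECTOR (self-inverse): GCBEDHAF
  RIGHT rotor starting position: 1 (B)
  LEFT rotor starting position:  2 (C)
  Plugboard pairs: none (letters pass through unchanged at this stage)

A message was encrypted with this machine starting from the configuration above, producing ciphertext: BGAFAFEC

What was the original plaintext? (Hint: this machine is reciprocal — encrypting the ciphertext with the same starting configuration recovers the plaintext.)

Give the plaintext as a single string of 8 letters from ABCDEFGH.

Char 1 ('B'): step: R->2, L=2; B->plug->B->R->E->L->H->refl->F->L'->C->R'->F->plug->F
Char 2 ('G'): step: R->3, L=2; G->plug->G->R->G->L->E->refl->D->L'->D->R'->A->plug->A
Char 3 ('A'): step: R->4, L=2; A->plug->A->R->G->L->E->refl->D->L'->D->R'->G->plug->G
Char 4 ('F'): step: R->5, L=2; F->plug->F->R->C->L->F->refl->H->L'->E->R'->E->plug->E
Char 5 ('A'): step: R->6, L=2; A->plug->A->R->H->L->B->refl->C->L'->A->R'->F->plug->F
Char 6 ('F'): step: R->7, L=2; F->plug->F->R->D->L->D->refl->E->L'->G->R'->H->plug->H
Char 7 ('E'): step: R->0, L->3 (L advanced); E->plug->E->R->C->L->C->refl->B->L'->H->R'->C->plug->C
Char 8 ('C'): step: R->1, L=3; C->plug->C->R->F->L->D->refl->E->L'->B->R'->D->plug->D

Answer: FAGEFHCD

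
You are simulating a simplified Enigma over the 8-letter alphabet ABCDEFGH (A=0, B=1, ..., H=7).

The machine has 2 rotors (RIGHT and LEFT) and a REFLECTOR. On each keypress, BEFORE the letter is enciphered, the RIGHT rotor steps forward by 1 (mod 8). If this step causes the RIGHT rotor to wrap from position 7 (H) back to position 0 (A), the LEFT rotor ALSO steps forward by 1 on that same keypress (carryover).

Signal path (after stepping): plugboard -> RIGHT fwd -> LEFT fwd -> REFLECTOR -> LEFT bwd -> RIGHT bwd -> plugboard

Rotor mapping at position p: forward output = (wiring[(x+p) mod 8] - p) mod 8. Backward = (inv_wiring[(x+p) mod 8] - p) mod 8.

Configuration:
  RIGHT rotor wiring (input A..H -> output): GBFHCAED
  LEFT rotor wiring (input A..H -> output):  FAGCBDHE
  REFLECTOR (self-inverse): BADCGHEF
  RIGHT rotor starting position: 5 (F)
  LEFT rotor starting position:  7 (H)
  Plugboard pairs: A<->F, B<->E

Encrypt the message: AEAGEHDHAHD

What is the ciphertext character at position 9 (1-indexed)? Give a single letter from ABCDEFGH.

Char 1 ('A'): step: R->6, L=7; A->plug->F->R->B->L->G->refl->E->L'->G->R'->A->plug->F
Char 2 ('E'): step: R->7, L=7; E->plug->B->R->H->L->A->refl->B->L'->C->R'->C->plug->C
Char 3 ('A'): step: R->0, L->0 (L advanced); A->plug->F->R->A->L->F->refl->H->L'->G->R'->A->plug->F
Char 4 ('G'): step: R->1, L=0; G->plug->G->R->C->L->G->refl->E->L'->H->R'->E->plug->B
Char 5 ('E'): step: R->2, L=0; E->plug->B->R->F->L->D->refl->C->L'->D->R'->A->plug->F
Char 6 ('H'): step: R->3, L=0; H->plug->H->R->C->L->G->refl->E->L'->H->R'->B->plug->E
Char 7 ('D'): step: R->4, L=0; D->plug->D->R->H->L->E->refl->G->L'->C->R'->E->plug->B
Char 8 ('H'): step: R->5, L=0; H->plug->H->R->F->L->D->refl->C->L'->D->R'->A->plug->F
Char 9 ('A'): step: R->6, L=0; A->plug->F->R->B->L->A->refl->B->L'->E->R'->G->plug->G

G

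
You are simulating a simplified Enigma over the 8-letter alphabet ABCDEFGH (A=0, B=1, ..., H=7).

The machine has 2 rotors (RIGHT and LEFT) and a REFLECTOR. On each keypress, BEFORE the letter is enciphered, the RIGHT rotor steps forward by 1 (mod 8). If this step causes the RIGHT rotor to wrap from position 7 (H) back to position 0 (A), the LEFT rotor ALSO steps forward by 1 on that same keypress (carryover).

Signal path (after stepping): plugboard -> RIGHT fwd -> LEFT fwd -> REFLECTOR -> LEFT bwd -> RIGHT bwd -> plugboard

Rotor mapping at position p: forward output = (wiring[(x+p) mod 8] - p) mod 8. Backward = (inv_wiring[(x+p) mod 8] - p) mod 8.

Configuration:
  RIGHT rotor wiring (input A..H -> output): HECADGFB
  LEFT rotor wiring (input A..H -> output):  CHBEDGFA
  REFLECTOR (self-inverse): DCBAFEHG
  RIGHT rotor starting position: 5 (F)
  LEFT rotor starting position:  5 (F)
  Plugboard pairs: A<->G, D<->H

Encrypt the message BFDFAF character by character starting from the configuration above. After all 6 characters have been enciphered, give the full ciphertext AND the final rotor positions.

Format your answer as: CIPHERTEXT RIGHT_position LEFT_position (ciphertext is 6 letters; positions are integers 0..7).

Char 1 ('B'): step: R->6, L=5; B->plug->B->R->D->L->F->refl->E->L'->F->R'->G->plug->A
Char 2 ('F'): step: R->7, L=5; F->plug->F->R->E->L->C->refl->B->L'->A->R'->B->plug->B
Char 3 ('D'): step: R->0, L->6 (L advanced); D->plug->H->R->B->L->C->refl->B->L'->D->R'->E->plug->E
Char 4 ('F'): step: R->1, L=6; F->plug->F->R->E->L->D->refl->A->L'->H->R'->C->plug->C
Char 5 ('A'): step: R->2, L=6; A->plug->G->R->F->L->G->refl->H->L'->A->R'->A->plug->G
Char 6 ('F'): step: R->3, L=6; F->plug->F->R->E->L->D->refl->A->L'->H->R'->H->plug->D
Final: ciphertext=ABECGD, RIGHT=3, LEFT=6

Answer: ABECGD 3 6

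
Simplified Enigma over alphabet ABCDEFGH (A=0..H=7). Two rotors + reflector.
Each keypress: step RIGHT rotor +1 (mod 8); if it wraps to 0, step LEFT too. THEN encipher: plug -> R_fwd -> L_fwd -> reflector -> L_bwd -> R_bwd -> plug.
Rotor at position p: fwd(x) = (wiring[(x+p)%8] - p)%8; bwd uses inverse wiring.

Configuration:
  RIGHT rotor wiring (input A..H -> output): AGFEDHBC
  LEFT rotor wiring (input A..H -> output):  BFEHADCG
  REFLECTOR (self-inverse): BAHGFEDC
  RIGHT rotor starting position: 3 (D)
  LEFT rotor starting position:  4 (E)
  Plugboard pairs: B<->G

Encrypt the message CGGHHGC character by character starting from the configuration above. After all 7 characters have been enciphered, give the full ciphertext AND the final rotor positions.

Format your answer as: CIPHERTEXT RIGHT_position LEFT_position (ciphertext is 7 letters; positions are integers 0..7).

Char 1 ('C'): step: R->4, L=4; C->plug->C->R->F->L->B->refl->A->L'->G->R'->D->plug->D
Char 2 ('G'): step: R->5, L=4; G->plug->B->R->E->L->F->refl->E->L'->A->R'->F->plug->F
Char 3 ('G'): step: R->6, L=4; G->plug->B->R->E->L->F->refl->E->L'->A->R'->D->plug->D
Char 4 ('H'): step: R->7, L=4; H->plug->H->R->C->L->G->refl->D->L'->H->R'->C->plug->C
Char 5 ('H'): step: R->0, L->5 (L advanced); H->plug->H->R->C->L->B->refl->A->L'->E->R'->D->plug->D
Char 6 ('G'): step: R->1, L=5; G->plug->B->R->E->L->A->refl->B->L'->C->R'->D->plug->D
Char 7 ('C'): step: R->2, L=5; C->plug->C->R->B->L->F->refl->E->L'->D->R'->A->plug->A
Final: ciphertext=DFDCDDA, RIGHT=2, LEFT=5

Answer: DFDCDDA 2 5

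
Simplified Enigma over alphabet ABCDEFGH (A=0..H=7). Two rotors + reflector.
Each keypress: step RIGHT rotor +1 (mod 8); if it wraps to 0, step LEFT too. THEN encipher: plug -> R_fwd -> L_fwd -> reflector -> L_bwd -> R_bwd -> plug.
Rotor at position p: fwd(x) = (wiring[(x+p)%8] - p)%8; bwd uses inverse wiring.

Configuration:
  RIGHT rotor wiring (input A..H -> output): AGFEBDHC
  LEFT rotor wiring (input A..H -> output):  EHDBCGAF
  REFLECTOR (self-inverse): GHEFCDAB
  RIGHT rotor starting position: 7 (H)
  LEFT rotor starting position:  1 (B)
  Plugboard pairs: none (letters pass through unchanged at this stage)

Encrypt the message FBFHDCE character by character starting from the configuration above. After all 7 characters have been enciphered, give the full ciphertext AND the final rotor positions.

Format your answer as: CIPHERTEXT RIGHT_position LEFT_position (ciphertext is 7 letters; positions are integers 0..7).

Answer: BEDDCGH 6 2

Derivation:
Char 1 ('F'): step: R->0, L->2 (L advanced); F->plug->F->R->D->L->E->refl->C->L'->G->R'->B->plug->B
Char 2 ('B'): step: R->1, L=2; B->plug->B->R->E->L->G->refl->A->L'->C->R'->E->plug->E
Char 3 ('F'): step: R->2, L=2; F->plug->F->R->A->L->B->refl->H->L'->B->R'->D->plug->D
Char 4 ('H'): step: R->3, L=2; H->plug->H->R->C->L->A->refl->G->L'->E->R'->D->plug->D
Char 5 ('D'): step: R->4, L=2; D->plug->D->R->G->L->C->refl->E->L'->D->R'->C->plug->C
Char 6 ('C'): step: R->5, L=2; C->plug->C->R->F->L->D->refl->F->L'->H->R'->G->plug->G
Char 7 ('E'): step: R->6, L=2; E->plug->E->R->H->L->F->refl->D->L'->F->R'->H->plug->H
Final: ciphertext=BEDDCGH, RIGHT=6, LEFT=2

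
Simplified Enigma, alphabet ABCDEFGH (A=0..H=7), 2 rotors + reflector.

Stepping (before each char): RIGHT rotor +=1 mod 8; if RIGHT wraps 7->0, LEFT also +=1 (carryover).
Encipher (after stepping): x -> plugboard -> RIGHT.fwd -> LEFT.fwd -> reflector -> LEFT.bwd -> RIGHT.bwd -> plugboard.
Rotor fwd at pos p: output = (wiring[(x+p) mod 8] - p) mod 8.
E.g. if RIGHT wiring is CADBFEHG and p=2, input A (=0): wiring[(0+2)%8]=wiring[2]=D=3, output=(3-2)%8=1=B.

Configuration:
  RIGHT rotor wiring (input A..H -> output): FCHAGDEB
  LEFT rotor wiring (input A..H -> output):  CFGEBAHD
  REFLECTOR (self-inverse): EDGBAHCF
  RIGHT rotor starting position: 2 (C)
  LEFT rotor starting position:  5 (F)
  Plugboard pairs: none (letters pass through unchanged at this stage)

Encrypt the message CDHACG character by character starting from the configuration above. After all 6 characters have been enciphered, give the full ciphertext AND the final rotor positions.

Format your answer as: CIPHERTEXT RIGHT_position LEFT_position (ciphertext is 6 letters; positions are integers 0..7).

Char 1 ('C'): step: R->3, L=5; C->plug->C->R->A->L->D->refl->B->L'->F->R'->A->plug->A
Char 2 ('D'): step: R->4, L=5; D->plug->D->R->F->L->B->refl->D->L'->A->R'->C->plug->C
Char 3 ('H'): step: R->5, L=5; H->plug->H->R->B->L->C->refl->G->L'->C->R'->F->plug->F
Char 4 ('A'): step: R->6, L=5; A->plug->A->R->G->L->H->refl->F->L'->D->R'->B->plug->B
Char 5 ('C'): step: R->7, L=5; C->plug->C->R->D->L->F->refl->H->L'->G->R'->B->plug->B
Char 6 ('G'): step: R->0, L->6 (L advanced); G->plug->G->R->E->L->A->refl->E->L'->C->R'->B->plug->B
Final: ciphertext=ACFBBB, RIGHT=0, LEFT=6

Answer: ACFBBB 0 6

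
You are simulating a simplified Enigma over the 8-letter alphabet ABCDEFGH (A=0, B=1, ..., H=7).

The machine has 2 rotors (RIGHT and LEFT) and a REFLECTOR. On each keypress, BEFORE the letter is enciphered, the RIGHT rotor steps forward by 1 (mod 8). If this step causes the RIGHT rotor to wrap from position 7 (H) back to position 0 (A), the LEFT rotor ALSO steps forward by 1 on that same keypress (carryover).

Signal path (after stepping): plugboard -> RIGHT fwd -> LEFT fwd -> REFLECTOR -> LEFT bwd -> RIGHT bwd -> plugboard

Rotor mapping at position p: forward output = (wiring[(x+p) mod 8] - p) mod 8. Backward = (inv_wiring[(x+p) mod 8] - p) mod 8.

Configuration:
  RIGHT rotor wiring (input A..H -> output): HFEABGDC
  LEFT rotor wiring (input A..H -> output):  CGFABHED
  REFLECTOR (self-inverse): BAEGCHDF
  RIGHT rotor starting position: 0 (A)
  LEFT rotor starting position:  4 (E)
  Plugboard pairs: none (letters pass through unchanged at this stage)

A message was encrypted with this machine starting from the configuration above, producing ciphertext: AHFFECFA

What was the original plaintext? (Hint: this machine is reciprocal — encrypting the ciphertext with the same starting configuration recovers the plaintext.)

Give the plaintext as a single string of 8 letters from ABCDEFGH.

Char 1 ('A'): step: R->1, L=4; A->plug->A->R->E->L->G->refl->D->L'->B->R'->G->plug->G
Char 2 ('H'): step: R->2, L=4; H->plug->H->R->D->L->H->refl->F->L'->A->R'->F->plug->F
Char 3 ('F'): step: R->3, L=4; F->plug->F->R->E->L->G->refl->D->L'->B->R'->H->plug->H
Char 4 ('F'): step: R->4, L=4; F->plug->F->R->B->L->D->refl->G->L'->E->R'->H->plug->H
Char 5 ('E'): step: R->5, L=4; E->plug->E->R->A->L->F->refl->H->L'->D->R'->G->plug->G
Char 6 ('C'): step: R->6, L=4; C->plug->C->R->B->L->D->refl->G->L'->E->R'->B->plug->B
Char 7 ('F'): step: R->7, L=4; F->plug->F->R->C->L->A->refl->B->L'->G->R'->C->plug->C
Char 8 ('A'): step: R->0, L->5 (L advanced); A->plug->A->R->H->L->E->refl->C->L'->A->R'->D->plug->D

Answer: GFHHGBCD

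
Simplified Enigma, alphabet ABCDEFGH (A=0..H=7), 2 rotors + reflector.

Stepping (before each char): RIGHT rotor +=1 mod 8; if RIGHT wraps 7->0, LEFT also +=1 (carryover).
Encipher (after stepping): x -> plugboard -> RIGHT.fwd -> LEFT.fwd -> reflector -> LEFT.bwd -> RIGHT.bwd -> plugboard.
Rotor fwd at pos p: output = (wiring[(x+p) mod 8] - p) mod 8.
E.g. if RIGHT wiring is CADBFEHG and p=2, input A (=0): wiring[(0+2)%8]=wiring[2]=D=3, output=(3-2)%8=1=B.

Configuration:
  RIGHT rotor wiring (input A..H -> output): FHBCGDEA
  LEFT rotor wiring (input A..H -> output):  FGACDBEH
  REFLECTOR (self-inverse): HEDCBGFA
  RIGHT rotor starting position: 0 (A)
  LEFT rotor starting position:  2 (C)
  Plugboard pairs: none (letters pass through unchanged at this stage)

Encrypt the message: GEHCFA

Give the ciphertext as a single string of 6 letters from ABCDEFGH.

Char 1 ('G'): step: R->1, L=2; G->plug->G->R->H->L->E->refl->B->L'->C->R'->E->plug->E
Char 2 ('E'): step: R->2, L=2; E->plug->E->R->C->L->B->refl->E->L'->H->R'->A->plug->A
Char 3 ('H'): step: R->3, L=2; H->plug->H->R->G->L->D->refl->C->L'->E->R'->G->plug->G
Char 4 ('C'): step: R->4, L=2; C->plug->C->R->A->L->G->refl->F->L'->F->R'->G->plug->G
Char 5 ('F'): step: R->5, L=2; F->plug->F->R->E->L->C->refl->D->L'->G->R'->A->plug->A
Char 6 ('A'): step: R->6, L=2; A->plug->A->R->G->L->D->refl->C->L'->E->R'->F->plug->F

Answer: EAGGAF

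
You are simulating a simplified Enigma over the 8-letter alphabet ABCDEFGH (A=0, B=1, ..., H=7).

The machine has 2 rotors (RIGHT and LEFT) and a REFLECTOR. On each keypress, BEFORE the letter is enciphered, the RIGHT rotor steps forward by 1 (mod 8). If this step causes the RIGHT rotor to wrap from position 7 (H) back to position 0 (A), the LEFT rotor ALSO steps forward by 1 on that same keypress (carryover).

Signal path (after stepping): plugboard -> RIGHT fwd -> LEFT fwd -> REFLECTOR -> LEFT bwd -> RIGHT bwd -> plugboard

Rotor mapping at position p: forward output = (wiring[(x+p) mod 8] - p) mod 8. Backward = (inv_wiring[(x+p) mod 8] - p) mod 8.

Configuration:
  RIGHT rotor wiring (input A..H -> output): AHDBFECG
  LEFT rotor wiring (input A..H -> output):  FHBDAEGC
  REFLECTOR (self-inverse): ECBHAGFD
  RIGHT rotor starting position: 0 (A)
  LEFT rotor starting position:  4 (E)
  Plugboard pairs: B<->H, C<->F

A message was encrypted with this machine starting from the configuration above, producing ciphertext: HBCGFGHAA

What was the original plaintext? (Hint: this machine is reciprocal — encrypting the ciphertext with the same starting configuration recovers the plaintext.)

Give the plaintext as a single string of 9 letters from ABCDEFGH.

Char 1 ('H'): step: R->1, L=4; H->plug->B->R->C->L->C->refl->B->L'->E->R'->D->plug->D
Char 2 ('B'): step: R->2, L=4; B->plug->H->R->F->L->D->refl->H->L'->H->R'->B->plug->H
Char 3 ('C'): step: R->3, L=4; C->plug->F->R->F->L->D->refl->H->L'->H->R'->D->plug->D
Char 4 ('G'): step: R->4, L=4; G->plug->G->R->H->L->H->refl->D->L'->F->R'->H->plug->B
Char 5 ('F'): step: R->5, L=4; F->plug->C->R->B->L->A->refl->E->L'->A->R'->H->plug->B
Char 6 ('G'): step: R->6, L=4; G->plug->G->R->H->L->H->refl->D->L'->F->R'->E->plug->E
Char 7 ('H'): step: R->7, L=4; H->plug->B->R->B->L->A->refl->E->L'->A->R'->C->plug->F
Char 8 ('A'): step: R->0, L->5 (L advanced); A->plug->A->R->A->L->H->refl->D->L'->H->R'->B->plug->H
Char 9 ('A'): step: R->1, L=5; A->plug->A->R->G->L->G->refl->F->L'->C->R'->B->plug->H

Answer: DHDBBEFHH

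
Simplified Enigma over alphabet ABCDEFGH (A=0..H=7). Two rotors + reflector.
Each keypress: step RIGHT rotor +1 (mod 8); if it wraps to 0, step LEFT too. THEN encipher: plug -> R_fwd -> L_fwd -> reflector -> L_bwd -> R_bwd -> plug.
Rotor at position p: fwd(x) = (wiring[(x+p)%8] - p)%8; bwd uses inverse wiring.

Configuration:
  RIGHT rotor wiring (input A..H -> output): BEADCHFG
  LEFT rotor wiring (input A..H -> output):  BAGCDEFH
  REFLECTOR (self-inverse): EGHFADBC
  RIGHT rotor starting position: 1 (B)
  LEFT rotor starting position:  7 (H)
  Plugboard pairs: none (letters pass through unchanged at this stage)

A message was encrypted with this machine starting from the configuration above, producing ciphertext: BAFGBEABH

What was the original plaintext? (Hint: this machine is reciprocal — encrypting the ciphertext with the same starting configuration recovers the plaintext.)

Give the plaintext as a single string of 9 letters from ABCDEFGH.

Answer: EHEDFHGAC

Derivation:
Char 1 ('B'): step: R->2, L=7; B->plug->B->R->B->L->C->refl->H->L'->D->R'->E->plug->E
Char 2 ('A'): step: R->3, L=7; A->plug->A->R->A->L->A->refl->E->L'->F->R'->H->plug->H
Char 3 ('F'): step: R->4, L=7; F->plug->F->R->A->L->A->refl->E->L'->F->R'->E->plug->E
Char 4 ('G'): step: R->5, L=7; G->plug->G->R->G->L->F->refl->D->L'->E->R'->D->plug->D
Char 5 ('B'): step: R->6, L=7; B->plug->B->R->A->L->A->refl->E->L'->F->R'->F->plug->F
Char 6 ('E'): step: R->7, L=7; E->plug->E->R->E->L->D->refl->F->L'->G->R'->H->plug->H
Char 7 ('A'): step: R->0, L->0 (L advanced); A->plug->A->R->B->L->A->refl->E->L'->F->R'->G->plug->G
Char 8 ('B'): step: R->1, L=0; B->plug->B->R->H->L->H->refl->C->L'->D->R'->A->plug->A
Char 9 ('H'): step: R->2, L=0; H->plug->H->R->C->L->G->refl->B->L'->A->R'->C->plug->C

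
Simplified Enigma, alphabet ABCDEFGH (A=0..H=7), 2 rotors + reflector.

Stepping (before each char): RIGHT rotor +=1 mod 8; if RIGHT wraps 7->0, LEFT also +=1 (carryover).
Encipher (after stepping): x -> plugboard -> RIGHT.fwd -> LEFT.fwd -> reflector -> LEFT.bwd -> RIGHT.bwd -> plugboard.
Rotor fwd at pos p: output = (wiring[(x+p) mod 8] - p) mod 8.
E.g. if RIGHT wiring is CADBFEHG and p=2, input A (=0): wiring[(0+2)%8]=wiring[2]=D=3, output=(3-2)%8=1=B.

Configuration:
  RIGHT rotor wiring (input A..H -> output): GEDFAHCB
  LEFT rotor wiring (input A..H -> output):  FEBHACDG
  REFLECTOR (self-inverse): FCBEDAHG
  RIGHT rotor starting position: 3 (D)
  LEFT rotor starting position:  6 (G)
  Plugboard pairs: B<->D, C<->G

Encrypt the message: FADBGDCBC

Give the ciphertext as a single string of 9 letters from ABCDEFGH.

Answer: HHCDBGHEG

Derivation:
Char 1 ('F'): step: R->4, L=6; F->plug->F->R->A->L->F->refl->A->L'->B->R'->H->plug->H
Char 2 ('A'): step: R->5, L=6; A->plug->A->R->C->L->H->refl->G->L'->D->R'->H->plug->H
Char 3 ('D'): step: R->6, L=6; D->plug->B->R->D->L->G->refl->H->L'->C->R'->G->plug->C
Char 4 ('B'): step: R->7, L=6; B->plug->D->R->E->L->D->refl->E->L'->H->R'->B->plug->D
Char 5 ('G'): step: R->0, L->7 (L advanced); G->plug->C->R->D->L->C->refl->B->L'->F->R'->D->plug->B
Char 6 ('D'): step: R->1, L=7; D->plug->B->R->C->L->F->refl->A->L'->E->R'->C->plug->G
Char 7 ('C'): step: R->2, L=7; C->plug->G->R->E->L->A->refl->F->L'->C->R'->H->plug->H
Char 8 ('B'): step: R->3, L=7; B->plug->D->R->H->L->E->refl->D->L'->G->R'->E->plug->E
Char 9 ('C'): step: R->4, L=7; C->plug->G->R->H->L->E->refl->D->L'->G->R'->C->plug->G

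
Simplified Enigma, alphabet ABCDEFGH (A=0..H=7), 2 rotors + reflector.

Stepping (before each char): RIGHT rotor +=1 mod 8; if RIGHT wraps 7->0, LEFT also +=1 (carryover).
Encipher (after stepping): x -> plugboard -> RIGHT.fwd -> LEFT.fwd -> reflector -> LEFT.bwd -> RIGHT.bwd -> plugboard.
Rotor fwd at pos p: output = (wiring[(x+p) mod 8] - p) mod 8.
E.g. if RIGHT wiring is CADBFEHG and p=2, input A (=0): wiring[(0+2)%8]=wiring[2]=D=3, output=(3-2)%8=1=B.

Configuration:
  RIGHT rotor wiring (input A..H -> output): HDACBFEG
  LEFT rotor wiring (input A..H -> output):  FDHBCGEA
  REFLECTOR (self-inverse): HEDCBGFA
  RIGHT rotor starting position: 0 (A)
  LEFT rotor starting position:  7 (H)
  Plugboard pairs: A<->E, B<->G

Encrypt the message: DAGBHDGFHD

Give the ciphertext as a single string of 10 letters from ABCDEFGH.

Char 1 ('D'): step: R->1, L=7; D->plug->D->R->A->L->B->refl->E->L'->C->R'->A->plug->E
Char 2 ('A'): step: R->2, L=7; A->plug->E->R->C->L->E->refl->B->L'->A->R'->B->plug->G
Char 3 ('G'): step: R->3, L=7; G->plug->B->R->G->L->H->refl->A->L'->D->R'->E->plug->A
Char 4 ('B'): step: R->4, L=7; B->plug->G->R->E->L->C->refl->D->L'->F->R'->A->plug->E
Char 5 ('H'): step: R->5, L=7; H->plug->H->R->E->L->C->refl->D->L'->F->R'->G->plug->B
Char 6 ('D'): step: R->6, L=7; D->plug->D->R->F->L->D->refl->C->L'->E->R'->F->plug->F
Char 7 ('G'): step: R->7, L=7; G->plug->B->R->A->L->B->refl->E->L'->C->R'->F->plug->F
Char 8 ('F'): step: R->0, L->0 (L advanced); F->plug->F->R->F->L->G->refl->F->L'->A->R'->C->plug->C
Char 9 ('H'): step: R->1, L=0; H->plug->H->R->G->L->E->refl->B->L'->D->R'->F->plug->F
Char 10 ('D'): step: R->2, L=0; D->plug->D->R->D->L->B->refl->E->L'->G->R'->A->plug->E

Answer: EGAEBFFCFE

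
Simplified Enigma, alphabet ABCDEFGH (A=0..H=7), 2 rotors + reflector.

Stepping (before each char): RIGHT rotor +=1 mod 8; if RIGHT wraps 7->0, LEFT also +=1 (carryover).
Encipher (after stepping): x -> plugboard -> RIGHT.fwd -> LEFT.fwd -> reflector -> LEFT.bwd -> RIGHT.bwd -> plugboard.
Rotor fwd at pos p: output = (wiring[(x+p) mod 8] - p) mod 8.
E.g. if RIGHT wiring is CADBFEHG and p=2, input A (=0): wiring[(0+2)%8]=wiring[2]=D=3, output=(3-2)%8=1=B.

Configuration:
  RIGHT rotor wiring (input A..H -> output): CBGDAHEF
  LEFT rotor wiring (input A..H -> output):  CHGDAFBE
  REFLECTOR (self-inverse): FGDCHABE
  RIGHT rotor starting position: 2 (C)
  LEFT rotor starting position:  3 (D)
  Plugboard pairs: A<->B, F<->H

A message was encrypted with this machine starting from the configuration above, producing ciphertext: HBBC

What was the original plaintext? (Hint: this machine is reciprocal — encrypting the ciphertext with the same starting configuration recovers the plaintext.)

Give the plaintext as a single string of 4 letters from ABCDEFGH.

Char 1 ('H'): step: R->3, L=3; H->plug->F->R->H->L->D->refl->C->L'->C->R'->E->plug->E
Char 2 ('B'): step: R->4, L=3; B->plug->A->R->E->L->B->refl->G->L'->D->R'->B->plug->A
Char 3 ('B'): step: R->5, L=3; B->plug->A->R->C->L->C->refl->D->L'->H->R'->B->plug->A
Char 4 ('C'): step: R->6, L=3; C->plug->C->R->E->L->B->refl->G->L'->D->R'->D->plug->D

Answer: EAAD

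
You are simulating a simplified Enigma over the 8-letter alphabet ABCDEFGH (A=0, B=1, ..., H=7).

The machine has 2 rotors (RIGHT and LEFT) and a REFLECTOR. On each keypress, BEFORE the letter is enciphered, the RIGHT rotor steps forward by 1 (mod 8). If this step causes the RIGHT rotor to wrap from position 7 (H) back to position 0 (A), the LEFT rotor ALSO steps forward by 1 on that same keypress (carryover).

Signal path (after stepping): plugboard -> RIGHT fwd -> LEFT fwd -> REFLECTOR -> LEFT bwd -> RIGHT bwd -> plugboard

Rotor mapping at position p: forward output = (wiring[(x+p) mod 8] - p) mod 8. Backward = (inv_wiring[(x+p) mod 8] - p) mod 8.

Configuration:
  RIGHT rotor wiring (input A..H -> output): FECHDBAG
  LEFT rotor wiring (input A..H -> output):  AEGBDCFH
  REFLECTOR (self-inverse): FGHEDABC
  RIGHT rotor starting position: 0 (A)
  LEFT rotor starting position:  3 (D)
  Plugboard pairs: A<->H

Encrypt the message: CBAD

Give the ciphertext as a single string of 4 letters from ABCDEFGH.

Char 1 ('C'): step: R->1, L=3; C->plug->C->R->G->L->B->refl->G->L'->A->R'->E->plug->E
Char 2 ('B'): step: R->2, L=3; B->plug->B->R->F->L->F->refl->A->L'->B->R'->C->plug->C
Char 3 ('A'): step: R->3, L=3; A->plug->H->R->H->L->D->refl->E->L'->E->R'->A->plug->H
Char 4 ('D'): step: R->4, L=3; D->plug->D->R->C->L->H->refl->C->L'->D->R'->H->plug->A

Answer: ECHA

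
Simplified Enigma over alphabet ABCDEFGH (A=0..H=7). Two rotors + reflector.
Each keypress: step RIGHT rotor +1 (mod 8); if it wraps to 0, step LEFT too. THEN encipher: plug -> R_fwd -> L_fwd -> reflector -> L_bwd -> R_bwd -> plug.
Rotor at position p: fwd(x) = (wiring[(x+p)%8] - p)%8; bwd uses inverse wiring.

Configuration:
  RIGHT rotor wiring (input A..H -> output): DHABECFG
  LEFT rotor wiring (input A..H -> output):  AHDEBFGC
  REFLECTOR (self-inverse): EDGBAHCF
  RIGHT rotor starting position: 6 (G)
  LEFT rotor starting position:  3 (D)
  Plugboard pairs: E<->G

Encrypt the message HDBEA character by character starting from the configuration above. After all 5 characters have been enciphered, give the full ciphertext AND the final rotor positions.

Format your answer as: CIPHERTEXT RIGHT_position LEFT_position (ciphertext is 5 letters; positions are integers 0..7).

Char 1 ('H'): step: R->7, L=3; H->plug->H->R->G->L->E->refl->A->L'->H->R'->A->plug->A
Char 2 ('D'): step: R->0, L->4 (L advanced); D->plug->D->R->B->L->B->refl->D->L'->F->R'->G->plug->E
Char 3 ('B'): step: R->1, L=4; B->plug->B->R->H->L->A->refl->E->L'->E->R'->F->plug->F
Char 4 ('E'): step: R->2, L=4; E->plug->G->R->B->L->B->refl->D->L'->F->R'->H->plug->H
Char 5 ('A'): step: R->3, L=4; A->plug->A->R->G->L->H->refl->F->L'->A->R'->F->plug->F
Final: ciphertext=AEFHF, RIGHT=3, LEFT=4

Answer: AEFHF 3 4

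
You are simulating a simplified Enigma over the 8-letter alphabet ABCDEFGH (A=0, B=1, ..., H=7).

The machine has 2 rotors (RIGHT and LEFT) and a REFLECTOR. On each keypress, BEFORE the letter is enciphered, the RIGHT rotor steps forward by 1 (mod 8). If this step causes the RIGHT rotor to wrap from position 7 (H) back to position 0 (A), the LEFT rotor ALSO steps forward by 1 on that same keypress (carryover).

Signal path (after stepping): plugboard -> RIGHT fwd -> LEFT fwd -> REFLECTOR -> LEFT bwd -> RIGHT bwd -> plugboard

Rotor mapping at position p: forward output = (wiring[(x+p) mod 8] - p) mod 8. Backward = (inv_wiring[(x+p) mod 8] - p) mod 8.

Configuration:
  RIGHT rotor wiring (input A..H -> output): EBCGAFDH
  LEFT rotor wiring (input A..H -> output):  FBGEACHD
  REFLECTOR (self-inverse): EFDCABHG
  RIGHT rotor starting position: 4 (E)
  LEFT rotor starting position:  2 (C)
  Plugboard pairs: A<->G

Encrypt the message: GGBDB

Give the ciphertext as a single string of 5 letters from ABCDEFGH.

Answer: HEHCG

Derivation:
Char 1 ('G'): step: R->5, L=2; G->plug->A->R->A->L->E->refl->A->L'->D->R'->H->plug->H
Char 2 ('G'): step: R->6, L=2; G->plug->A->R->F->L->B->refl->F->L'->E->R'->E->plug->E
Char 3 ('B'): step: R->7, L=2; B->plug->B->R->F->L->B->refl->F->L'->E->R'->H->plug->H
Char 4 ('D'): step: R->0, L->3 (L advanced); D->plug->D->R->G->L->G->refl->H->L'->C->R'->C->plug->C
Char 5 ('B'): step: R->1, L=3; B->plug->B->R->B->L->F->refl->B->L'->A->R'->A->plug->G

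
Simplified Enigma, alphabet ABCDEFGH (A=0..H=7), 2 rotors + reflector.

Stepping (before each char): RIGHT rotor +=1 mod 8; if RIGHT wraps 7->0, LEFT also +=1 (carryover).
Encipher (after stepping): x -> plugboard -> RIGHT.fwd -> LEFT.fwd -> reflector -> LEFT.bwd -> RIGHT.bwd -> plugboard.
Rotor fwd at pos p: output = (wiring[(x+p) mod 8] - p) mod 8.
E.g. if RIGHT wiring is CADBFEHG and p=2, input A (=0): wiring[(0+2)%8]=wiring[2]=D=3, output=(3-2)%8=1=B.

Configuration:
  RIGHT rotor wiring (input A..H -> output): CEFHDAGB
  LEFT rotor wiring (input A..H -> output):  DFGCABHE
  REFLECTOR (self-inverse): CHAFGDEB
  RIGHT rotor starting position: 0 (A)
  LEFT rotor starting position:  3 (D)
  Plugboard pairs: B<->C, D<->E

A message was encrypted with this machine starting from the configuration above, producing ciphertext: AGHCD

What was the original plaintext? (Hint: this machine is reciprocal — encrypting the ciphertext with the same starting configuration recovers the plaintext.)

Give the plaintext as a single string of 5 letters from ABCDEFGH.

Char 1 ('A'): step: R->1, L=3; A->plug->A->R->D->L->E->refl->G->L'->C->R'->D->plug->E
Char 2 ('G'): step: R->2, L=3; G->plug->G->R->A->L->H->refl->B->L'->E->R'->E->plug->D
Char 3 ('H'): step: R->3, L=3; H->plug->H->R->C->L->G->refl->E->L'->D->R'->D->plug->E
Char 4 ('C'): step: R->4, L=3; C->plug->B->R->E->L->B->refl->H->L'->A->R'->F->plug->F
Char 5 ('D'): step: R->5, L=3; D->plug->E->R->H->L->D->refl->F->L'->B->R'->B->plug->C

Answer: EDEFC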